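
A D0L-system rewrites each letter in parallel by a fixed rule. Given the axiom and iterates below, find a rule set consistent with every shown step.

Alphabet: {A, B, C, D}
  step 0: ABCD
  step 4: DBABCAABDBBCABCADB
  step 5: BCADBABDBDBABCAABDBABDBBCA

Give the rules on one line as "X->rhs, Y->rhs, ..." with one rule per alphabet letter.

  step 4 ⇒ step 5: DBABCAABDBBCABCADB ⇒ BC·A·DB·A·B·DB·DB·A·BC·A·A·B·DB·A·B·DB·BC·A
    A ↦ DB
    B ↦ A
    C ↦ B
    D ↦ BC

A->DB, B->A, C->B, D->BC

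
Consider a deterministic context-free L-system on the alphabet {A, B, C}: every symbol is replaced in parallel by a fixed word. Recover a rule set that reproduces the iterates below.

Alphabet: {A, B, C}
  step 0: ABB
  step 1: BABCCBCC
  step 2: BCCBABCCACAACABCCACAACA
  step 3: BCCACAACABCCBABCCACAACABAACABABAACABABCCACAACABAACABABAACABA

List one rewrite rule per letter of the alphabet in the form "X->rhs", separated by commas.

A->BA, B->BCC, C->ACA

  step 2 ⇒ step 3: BCCBABCCACAACABCCACAACA ⇒ BCC·ACA·ACA·BCC·BA·BCC·ACA·ACA·BA·ACA·BA·BA·ACA·BA·BCC·ACA·ACA·BA·ACA·BA·BA·ACA·BA
    A ↦ BA
    B ↦ BCC
    C ↦ ACA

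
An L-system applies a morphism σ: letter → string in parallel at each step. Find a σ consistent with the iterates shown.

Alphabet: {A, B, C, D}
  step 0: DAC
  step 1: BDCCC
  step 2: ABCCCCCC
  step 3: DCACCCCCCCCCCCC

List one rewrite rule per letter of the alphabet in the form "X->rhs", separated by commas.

A->DC, B->A, C->CC, D->B

  step 2 ⇒ step 3: ABCCCCCC ⇒ DC·A·CC·CC·CC·CC·CC·CC
    A ↦ DC
    B ↦ A
    C ↦ CC
  step 0 ⇒ step 1: DAC ⇒ B·DC·CC
    D ↦ B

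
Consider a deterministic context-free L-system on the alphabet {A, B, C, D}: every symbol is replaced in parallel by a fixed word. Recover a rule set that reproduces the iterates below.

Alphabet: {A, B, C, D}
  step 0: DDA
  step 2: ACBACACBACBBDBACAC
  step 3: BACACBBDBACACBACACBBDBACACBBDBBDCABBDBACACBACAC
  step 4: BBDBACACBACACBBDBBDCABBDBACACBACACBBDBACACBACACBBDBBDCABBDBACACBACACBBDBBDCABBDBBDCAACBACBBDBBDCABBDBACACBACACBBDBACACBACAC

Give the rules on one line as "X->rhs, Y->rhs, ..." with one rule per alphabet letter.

A->BAC, B->BBD, C->AC, D->CA

  step 3 ⇒ step 4: BACACBBDBACACBACACBBDBACACBBDBBDCABBDBACACBACAC ⇒ BBD·BAC·AC·BAC·AC·BBD·BBD·CA·BBD·BAC·AC·BAC·AC·BBD·BAC·AC·BAC·AC·BBD·BBD·CA·BBD·BAC·AC·BAC·AC·BBD·BBD·CA·BBD·BBD·CA·AC·BAC·BBD·BBD·CA·BBD·BAC·AC·BAC·AC·BBD·BAC·AC·BAC·AC
    A ↦ BAC
    B ↦ BBD
    C ↦ AC
    D ↦ CA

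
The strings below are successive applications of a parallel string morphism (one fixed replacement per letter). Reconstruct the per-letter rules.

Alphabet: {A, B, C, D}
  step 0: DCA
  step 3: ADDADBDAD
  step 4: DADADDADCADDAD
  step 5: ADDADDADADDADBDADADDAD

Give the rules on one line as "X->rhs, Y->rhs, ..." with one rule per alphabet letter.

A->D, B->C, C->B, D->AD

  step 4 ⇒ step 5: DADADDADCADDAD ⇒ AD·D·AD·D·AD·AD·D·AD·B·D·AD·AD·D·AD
    A ↦ D
    C ↦ B
    D ↦ AD
  step 3 ⇒ step 4: ADDADBDAD ⇒ D·AD·AD·D·AD·C·AD·D·AD
    B ↦ C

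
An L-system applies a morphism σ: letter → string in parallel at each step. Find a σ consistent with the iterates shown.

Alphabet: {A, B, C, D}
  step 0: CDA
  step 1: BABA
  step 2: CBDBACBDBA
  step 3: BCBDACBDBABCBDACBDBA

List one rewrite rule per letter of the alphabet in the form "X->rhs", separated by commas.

A->BA, B->CBD, C->B, D->A

  step 2 ⇒ step 3: CBDBACBDBA ⇒ B·CBD·A·CBD·BA·B·CBD·A·CBD·BA
    A ↦ BA
    B ↦ CBD
    C ↦ B
    D ↦ A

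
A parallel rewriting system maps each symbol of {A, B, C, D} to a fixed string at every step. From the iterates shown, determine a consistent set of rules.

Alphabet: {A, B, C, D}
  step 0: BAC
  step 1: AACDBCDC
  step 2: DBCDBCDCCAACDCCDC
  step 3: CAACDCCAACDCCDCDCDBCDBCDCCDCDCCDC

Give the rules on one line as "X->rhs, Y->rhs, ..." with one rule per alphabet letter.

A->DBC, B->AAC, C->DC, D->C

  step 2 ⇒ step 3: DBCDBCDCCAACDCCDC ⇒ C·AAC·DC·C·AAC·DC·C·DC·DC·DBC·DBC·DC·C·DC·DC·C·DC
    A ↦ DBC
    B ↦ AAC
    C ↦ DC
    D ↦ C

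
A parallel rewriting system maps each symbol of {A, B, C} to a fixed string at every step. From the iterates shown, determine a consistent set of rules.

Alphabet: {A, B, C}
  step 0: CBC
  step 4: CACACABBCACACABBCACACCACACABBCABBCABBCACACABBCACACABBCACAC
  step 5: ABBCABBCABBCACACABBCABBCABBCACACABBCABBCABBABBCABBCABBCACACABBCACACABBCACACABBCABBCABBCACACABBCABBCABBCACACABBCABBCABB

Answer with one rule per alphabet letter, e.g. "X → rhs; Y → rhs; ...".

A->C, B->AC, C->ABB

  step 4 ⇒ step 5: CACACABBCACACABBCACACCACACABBCABBCABBCACACABBCACACABBCACAC ⇒ ABB·C·ABB·C·ABB·C·AC·AC·ABB·C·ABB·C·ABB·C·AC·AC·ABB·C·ABB·C·ABB·ABB·C·ABB·C·ABB·C·AC·AC·ABB·C·AC·AC·ABB·C·AC·AC·ABB·C·ABB·C·ABB·C·AC·AC·ABB·C·ABB·C·ABB·C·AC·AC·ABB·C·ABB·C·ABB
    A ↦ C
    B ↦ AC
    C ↦ ABB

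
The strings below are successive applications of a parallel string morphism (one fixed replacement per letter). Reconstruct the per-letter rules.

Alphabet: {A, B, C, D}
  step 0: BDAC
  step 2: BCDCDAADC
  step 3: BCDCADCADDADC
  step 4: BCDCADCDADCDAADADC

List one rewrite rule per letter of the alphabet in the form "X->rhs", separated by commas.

  step 3 ⇒ step 4: BCDCADCADDADC ⇒ BC·DC·A·DC·D·A·DC·D·A·A·D·A·DC
    A ↦ D
    B ↦ BC
    C ↦ DC
    D ↦ A

A->D, B->BC, C->DC, D->A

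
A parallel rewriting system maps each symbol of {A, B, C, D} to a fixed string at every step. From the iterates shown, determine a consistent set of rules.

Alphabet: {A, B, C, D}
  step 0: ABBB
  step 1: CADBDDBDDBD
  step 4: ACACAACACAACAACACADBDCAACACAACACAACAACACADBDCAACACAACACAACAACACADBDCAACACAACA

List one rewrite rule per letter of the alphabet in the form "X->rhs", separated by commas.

  step 0 ⇒ step 1: ABBB ⇒ CA·DBD·DBD·DBD
    A ↦ CA
    B ↦ DBD
    C ↦ A  (constrained at step 1)
    D ↦ CA  (constrained at step 1)

A->CA, B->DBD, C->A, D->CA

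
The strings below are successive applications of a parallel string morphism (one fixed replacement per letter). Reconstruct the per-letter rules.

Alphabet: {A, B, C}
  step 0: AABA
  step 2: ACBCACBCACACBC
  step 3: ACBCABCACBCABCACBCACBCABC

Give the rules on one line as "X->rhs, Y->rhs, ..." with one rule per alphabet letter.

  step 2 ⇒ step 3: ACBCACBCACACBC ⇒ AC·BC·A·BC·AC·BC·A·BC·AC·BC·AC·BC·A·BC
    A ↦ AC
    B ↦ A
    C ↦ BC

A->AC, B->A, C->BC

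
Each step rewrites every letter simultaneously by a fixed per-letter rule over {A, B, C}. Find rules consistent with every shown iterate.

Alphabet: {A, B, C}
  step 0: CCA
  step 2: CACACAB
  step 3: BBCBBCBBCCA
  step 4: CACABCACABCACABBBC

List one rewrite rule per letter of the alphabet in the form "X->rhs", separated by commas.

  step 3 ⇒ step 4: BBCBBCBBCCA ⇒ CA·CA·B·CA·CA·B·CA·CA·B·B·BC
    A ↦ BC
    B ↦ CA
    C ↦ B

A->BC, B->CA, C->B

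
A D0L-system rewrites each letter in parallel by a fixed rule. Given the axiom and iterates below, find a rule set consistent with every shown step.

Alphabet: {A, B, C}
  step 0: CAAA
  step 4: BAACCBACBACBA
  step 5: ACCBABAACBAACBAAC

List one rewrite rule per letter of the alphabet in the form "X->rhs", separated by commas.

A->C, B->A, C->BA

  step 4 ⇒ step 5: BAACCBACBACBA ⇒ A·C·C·BA·BA·A·C·BA·A·C·BA·A·C
    A ↦ C
    B ↦ A
    C ↦ BA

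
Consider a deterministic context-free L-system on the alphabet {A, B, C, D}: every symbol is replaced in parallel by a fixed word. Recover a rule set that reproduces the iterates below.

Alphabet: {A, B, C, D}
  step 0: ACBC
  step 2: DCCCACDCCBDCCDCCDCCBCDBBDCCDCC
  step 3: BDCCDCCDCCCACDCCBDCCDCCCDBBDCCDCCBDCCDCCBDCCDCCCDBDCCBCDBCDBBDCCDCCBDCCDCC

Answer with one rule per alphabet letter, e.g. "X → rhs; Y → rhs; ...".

  step 2 ⇒ step 3: DCCCACDCCBDCCDCCDCCBCDBBDCCDCC ⇒ B·DCC·DCC·DCC·CAC·DCC·B·DCC·DCC·CDB·B·DCC·DCC·B·DCC·DCC·B·DCC·DCC·CDB·DCC·B·CDB·CDB·B·DCC·DCC·B·DCC·DCC
    A ↦ CAC
    B ↦ CDB
    C ↦ DCC
    D ↦ B

A->CAC, B->CDB, C->DCC, D->B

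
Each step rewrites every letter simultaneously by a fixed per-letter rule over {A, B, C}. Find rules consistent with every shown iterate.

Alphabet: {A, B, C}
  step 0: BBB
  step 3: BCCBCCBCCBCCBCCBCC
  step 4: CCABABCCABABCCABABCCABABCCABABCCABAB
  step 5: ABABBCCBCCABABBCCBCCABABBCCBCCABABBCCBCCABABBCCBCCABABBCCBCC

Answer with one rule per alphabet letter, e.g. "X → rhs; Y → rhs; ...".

  step 4 ⇒ step 5: CCABABCCABABCCABABCCABABCCABABCCABAB ⇒ AB·AB·B·CC·B·CC·AB·AB·B·CC·B·CC·AB·AB·B·CC·B·CC·AB·AB·B·CC·B·CC·AB·AB·B·CC·B·CC·AB·AB·B·CC·B·CC
    A ↦ B
    B ↦ CC
    C ↦ AB

A->B, B->CC, C->AB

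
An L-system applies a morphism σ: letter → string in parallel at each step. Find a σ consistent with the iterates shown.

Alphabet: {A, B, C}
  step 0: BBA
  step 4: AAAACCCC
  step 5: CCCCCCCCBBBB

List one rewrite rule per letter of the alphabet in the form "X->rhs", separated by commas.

A->CC, B->A, C->B

  step 4 ⇒ step 5: AAAACCCC ⇒ CC·CC·CC·CC·B·B·B·B
    A ↦ CC
    C ↦ B
    B ↦ A  (constrained at step 0)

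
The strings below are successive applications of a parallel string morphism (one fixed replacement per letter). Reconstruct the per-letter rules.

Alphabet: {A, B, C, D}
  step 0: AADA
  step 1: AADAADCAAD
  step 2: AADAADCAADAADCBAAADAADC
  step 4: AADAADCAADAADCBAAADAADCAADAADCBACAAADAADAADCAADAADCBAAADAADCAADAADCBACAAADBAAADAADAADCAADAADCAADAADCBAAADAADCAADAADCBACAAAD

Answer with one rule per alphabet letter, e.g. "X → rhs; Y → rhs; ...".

  step 1 ⇒ step 2: AADAADCAAD ⇒ AAD·AAD·C·AAD·AAD·C·BA·AAD·AAD·C
    A ↦ AAD
    C ↦ BA
    D ↦ C
    B ↦ CA  (constrained at step 2)

A->AAD, B->CA, C->BA, D->C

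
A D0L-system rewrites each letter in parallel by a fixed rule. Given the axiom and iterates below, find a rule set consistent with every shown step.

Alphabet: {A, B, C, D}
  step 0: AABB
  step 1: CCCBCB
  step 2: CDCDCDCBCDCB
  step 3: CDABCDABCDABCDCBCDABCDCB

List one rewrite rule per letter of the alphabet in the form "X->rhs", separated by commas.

A->C, B->CB, C->CD, D->AB

  step 2 ⇒ step 3: CDCDCDCBCDCB ⇒ CD·AB·CD·AB·CD·AB·CD·CB·CD·AB·CD·CB
    B ↦ CB
    C ↦ CD
    D ↦ AB
  step 0 ⇒ step 1: AABB ⇒ C·C·CB·CB
    A ↦ C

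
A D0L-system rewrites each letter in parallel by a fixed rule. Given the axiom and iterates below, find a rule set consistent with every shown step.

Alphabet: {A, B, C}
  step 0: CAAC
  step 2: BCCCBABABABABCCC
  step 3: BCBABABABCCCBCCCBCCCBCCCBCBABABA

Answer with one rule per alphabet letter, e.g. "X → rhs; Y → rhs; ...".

  step 2 ⇒ step 3: BCCCBABABABABCCC ⇒ BC·BA·BA·BA·BC·CC·BC·CC·BC·CC·BC·CC·BC·BA·BA·BA
    A ↦ CC
    B ↦ BC
    C ↦ BA

A->CC, B->BC, C->BA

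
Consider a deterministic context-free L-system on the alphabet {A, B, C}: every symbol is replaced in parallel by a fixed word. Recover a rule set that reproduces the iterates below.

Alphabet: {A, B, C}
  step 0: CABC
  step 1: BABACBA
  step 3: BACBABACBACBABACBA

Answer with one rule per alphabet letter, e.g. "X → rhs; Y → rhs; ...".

A->BA, B->C, C->BA

  step 0 ⇒ step 1: CABC ⇒ BA·BA·C·BA
    A ↦ BA
    B ↦ C
    C ↦ BA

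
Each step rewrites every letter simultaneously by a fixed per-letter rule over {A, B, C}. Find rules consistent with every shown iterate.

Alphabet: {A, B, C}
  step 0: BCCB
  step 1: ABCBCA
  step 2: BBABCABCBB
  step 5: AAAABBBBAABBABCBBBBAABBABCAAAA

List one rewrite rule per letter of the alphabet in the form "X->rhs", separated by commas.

  step 1 ⇒ step 2: ABCBCA ⇒ BB·A·BC·A·BC·BB
    A ↦ BB
    B ↦ A
    C ↦ BC

A->BB, B->A, C->BC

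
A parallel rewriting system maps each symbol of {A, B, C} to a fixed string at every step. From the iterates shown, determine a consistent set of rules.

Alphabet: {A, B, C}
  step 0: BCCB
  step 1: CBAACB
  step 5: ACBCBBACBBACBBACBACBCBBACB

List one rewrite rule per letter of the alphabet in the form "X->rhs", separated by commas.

  step 0 ⇒ step 1: BCCB ⇒ CB·A·A·CB
    B ↦ CB
    C ↦ A
    A ↦ B  (constrained at step 1)

A->B, B->CB, C->A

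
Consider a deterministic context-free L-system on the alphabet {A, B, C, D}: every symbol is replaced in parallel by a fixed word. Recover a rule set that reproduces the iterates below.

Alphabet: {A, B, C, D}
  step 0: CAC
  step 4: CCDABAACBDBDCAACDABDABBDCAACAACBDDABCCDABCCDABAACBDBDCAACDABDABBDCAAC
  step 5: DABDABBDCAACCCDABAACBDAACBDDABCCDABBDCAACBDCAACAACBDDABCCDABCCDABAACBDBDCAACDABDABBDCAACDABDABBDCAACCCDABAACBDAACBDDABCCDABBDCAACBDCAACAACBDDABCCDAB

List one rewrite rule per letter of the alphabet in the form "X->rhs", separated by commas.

  step 4 ⇒ step 5: CCDABAACBDBDCAACDABDABBDCAACAACBDDABCCDABCCDABAACBDBDCAACDABDABBDCAAC ⇒ DAB·DAB·BD·C·AAC·C·C·DAB·AAC·BD·AAC·BD·DAB·C·C·DAB·BD·C·AAC·BD·C·AAC·AAC·BD·DAB·C·C·DAB·C·C·DAB·AAC·BD·BD·C·AAC·DAB·DAB·BD·C·AAC·DAB·DAB·BD·C·AAC·C·C·DAB·AAC·BD·AAC·BD·DAB·C·C·DAB·BD·C·AAC·BD·C·AAC·AAC·BD·DAB·C·C·DAB
    A ↦ C
    B ↦ AAC
    C ↦ DAB
    D ↦ BD

A->C, B->AAC, C->DAB, D->BD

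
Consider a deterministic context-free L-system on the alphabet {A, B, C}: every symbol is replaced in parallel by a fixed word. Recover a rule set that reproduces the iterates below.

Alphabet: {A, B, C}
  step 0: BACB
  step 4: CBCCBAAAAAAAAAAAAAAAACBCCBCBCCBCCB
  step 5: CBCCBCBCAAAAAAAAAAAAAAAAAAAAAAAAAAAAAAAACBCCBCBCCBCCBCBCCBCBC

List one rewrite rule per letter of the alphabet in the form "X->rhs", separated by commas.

A->AA, B->C, C->CB

  step 4 ⇒ step 5: CBCCBAAAAAAAAAAAAAAAACBCCBCBCCBCCB ⇒ CB·C·CB·CB·C·AA·AA·AA·AA·AA·AA·AA·AA·AA·AA·AA·AA·AA·AA·AA·AA·CB·C·CB·CB·C·CB·C·CB·CB·C·CB·CB·C
    A ↦ AA
    B ↦ C
    C ↦ CB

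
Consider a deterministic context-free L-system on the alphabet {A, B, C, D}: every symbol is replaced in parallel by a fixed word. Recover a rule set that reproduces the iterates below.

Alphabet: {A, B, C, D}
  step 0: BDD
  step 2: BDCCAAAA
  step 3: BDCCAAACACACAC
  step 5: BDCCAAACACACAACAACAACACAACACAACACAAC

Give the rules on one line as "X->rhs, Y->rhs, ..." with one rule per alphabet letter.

A->AC, B->BD, C->A, D->CC

  step 2 ⇒ step 3: BDCCAAAA ⇒ BD·CC·A·A·AC·AC·AC·AC
    A ↦ AC
    B ↦ BD
    C ↦ A
    D ↦ CC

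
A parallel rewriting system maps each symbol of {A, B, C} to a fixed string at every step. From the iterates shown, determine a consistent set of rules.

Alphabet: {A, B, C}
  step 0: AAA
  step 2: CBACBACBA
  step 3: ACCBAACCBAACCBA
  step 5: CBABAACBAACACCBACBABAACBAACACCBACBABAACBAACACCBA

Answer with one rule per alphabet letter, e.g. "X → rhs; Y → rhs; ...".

  step 2 ⇒ step 3: CBACBACBA ⇒ AC·C·BA·AC·C·BA·AC·C·BA
    A ↦ BA
    B ↦ C
    C ↦ AC

A->BA, B->C, C->AC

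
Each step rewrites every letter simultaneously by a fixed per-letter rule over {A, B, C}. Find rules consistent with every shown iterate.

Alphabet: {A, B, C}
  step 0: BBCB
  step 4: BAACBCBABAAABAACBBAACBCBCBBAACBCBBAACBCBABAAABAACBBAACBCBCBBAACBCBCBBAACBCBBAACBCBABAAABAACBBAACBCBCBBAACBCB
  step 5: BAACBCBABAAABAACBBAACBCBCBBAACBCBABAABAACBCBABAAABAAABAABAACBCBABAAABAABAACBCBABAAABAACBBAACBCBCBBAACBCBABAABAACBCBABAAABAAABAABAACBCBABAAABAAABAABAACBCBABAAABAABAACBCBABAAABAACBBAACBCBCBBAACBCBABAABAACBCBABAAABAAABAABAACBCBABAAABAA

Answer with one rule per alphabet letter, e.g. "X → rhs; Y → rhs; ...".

  step 4 ⇒ step 5: BAACBCBABAAABAACBBAACBCBCBBAACBCBBAACBCBABAAABAACBBAACBCBCBBAACBCBCBBAACBCBBAACBCBABAAABAACBBAACBCBCBBAACBCB ⇒ BAA·CB·CB·A·BAA·A·BAA·CB·BAA·CB·CB·CB·BAA·CB·CB·A·BAA·BAA·CB·CB·A·BAA·A·BAA·A·BAA·BAA·CB·CB·A·BAA·A·BAA·BAA·CB·CB·A·BAA·A·BAA·CB·BAA·CB·CB·CB·BAA·CB·CB·A·BAA·BAA·CB·CB·A·BAA·A·BAA·A·BAA·BAA·CB·CB·A·BAA·A·BAA·A·BAA·BAA·CB·CB·A·BAA·A·BAA·BAA·CB·CB·A·BAA·A·BAA·CB·BAA·CB·CB·CB·BAA·CB·CB·A·BAA·BAA·CB·CB·A·BAA·A·BAA·A·BAA·BAA·CB·CB·A·BAA·A·BAA
    A ↦ CB
    B ↦ BAA
    C ↦ A

A->CB, B->BAA, C->A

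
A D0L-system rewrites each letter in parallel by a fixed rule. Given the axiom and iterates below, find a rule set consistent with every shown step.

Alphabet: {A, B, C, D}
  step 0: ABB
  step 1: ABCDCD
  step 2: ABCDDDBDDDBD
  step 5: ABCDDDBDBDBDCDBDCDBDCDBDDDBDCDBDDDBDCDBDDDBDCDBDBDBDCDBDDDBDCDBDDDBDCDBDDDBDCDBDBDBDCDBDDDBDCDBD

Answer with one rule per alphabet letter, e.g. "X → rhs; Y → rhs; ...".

  step 1 ⇒ step 2: ABCDCD ⇒ AB·CD·DD·BD·DD·BD
    A ↦ AB
    B ↦ CD
    C ↦ DD
    D ↦ BD

A->AB, B->CD, C->DD, D->BD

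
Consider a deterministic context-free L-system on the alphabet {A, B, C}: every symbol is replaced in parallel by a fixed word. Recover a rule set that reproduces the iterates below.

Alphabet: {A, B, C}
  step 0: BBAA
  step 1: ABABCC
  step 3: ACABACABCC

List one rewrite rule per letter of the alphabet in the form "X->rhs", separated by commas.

  step 0 ⇒ step 1: BBAA ⇒ AB·AB·C·C
    A ↦ C
    B ↦ AB
    C ↦ A  (constrained at step 1)

A->C, B->AB, C->A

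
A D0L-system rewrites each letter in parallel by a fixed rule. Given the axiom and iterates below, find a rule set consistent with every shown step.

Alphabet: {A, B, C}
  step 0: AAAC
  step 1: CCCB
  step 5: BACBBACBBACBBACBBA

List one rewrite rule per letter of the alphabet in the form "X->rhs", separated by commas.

A->C, B->BA, C->B

  step 0 ⇒ step 1: AAAC ⇒ C·C·C·B
    A ↦ C
    C ↦ B
    B ↦ BA  (constrained at step 1)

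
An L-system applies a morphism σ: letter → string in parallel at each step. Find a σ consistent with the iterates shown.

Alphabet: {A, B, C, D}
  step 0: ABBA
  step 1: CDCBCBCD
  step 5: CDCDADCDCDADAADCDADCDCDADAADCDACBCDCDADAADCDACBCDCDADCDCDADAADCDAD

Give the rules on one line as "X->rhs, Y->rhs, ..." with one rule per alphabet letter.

A->CD, B->CB, C->A, D->AD

  step 0 ⇒ step 1: ABBA ⇒ CD·CB·CB·CD
    A ↦ CD
    B ↦ CB
    C ↦ A  (constrained at step 1)
    D ↦ AD  (constrained at step 1)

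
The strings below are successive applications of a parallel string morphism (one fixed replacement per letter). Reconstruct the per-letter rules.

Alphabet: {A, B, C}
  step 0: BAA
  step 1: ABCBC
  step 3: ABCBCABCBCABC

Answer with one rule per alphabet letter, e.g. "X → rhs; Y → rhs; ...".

A->BC, B->A, C->BC

  step 0 ⇒ step 1: BAA ⇒ A·BC·BC
    A ↦ BC
    B ↦ A
    C ↦ BC  (constrained at step 1)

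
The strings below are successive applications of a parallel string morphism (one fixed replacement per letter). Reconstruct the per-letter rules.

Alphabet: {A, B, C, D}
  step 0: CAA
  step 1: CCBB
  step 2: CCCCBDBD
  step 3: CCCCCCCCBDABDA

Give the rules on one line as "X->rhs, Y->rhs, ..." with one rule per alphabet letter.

A->B, B->BD, C->CC, D->A

  step 2 ⇒ step 3: CCCCBDBD ⇒ CC·CC·CC·CC·BD·A·BD·A
    B ↦ BD
    C ↦ CC
    D ↦ A
  step 0 ⇒ step 1: CAA ⇒ CC·B·B
    A ↦ B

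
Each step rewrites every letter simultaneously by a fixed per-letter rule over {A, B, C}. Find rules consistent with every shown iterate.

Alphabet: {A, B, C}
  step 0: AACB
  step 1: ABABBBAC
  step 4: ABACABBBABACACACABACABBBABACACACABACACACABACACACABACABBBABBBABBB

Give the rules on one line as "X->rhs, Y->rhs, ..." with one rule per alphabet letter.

  step 0 ⇒ step 1: AACB ⇒ AB·AB·BB·AC
    A ↦ AB
    B ↦ AC
    C ↦ BB

A->AB, B->AC, C->BB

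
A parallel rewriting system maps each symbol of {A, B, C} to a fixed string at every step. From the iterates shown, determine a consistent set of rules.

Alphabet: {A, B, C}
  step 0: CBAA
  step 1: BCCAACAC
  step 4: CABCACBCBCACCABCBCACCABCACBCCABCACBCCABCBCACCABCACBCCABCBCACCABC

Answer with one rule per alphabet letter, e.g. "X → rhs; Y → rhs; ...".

A->AC, B->CA, C->BC

  step 0 ⇒ step 1: CBAA ⇒ BC·CA·AC·AC
    A ↦ AC
    B ↦ CA
    C ↦ BC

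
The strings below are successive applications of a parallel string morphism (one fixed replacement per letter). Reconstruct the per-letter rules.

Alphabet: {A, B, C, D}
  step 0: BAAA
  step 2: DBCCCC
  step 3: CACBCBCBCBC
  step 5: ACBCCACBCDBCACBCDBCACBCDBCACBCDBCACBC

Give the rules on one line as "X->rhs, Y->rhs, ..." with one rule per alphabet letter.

  step 2 ⇒ step 3: DBCCCC ⇒ C·AC·BC·BC·BC·BC
    B ↦ AC
    C ↦ BC
    D ↦ C
    A ↦ D  (constrained at step 0)

A->D, B->AC, C->BC, D->C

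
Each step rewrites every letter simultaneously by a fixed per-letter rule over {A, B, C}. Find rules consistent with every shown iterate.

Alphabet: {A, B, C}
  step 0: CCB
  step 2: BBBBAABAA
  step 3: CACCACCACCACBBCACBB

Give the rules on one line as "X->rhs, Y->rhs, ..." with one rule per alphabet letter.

  step 2 ⇒ step 3: BBBBAABAA ⇒ CAC·CAC·CAC·CAC·B·B·CAC·B·B
    A ↦ B
    B ↦ CAC
    C ↦ AA  (constrained at step 0)

A->B, B->CAC, C->AA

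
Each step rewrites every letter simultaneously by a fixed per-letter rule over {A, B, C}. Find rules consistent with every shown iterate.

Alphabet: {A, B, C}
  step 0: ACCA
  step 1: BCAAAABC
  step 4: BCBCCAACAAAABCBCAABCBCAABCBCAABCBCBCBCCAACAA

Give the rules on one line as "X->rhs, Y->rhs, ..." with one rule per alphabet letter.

A->BC, B->C, C->AA

  step 0 ⇒ step 1: ACCA ⇒ BC·AA·AA·BC
    A ↦ BC
    C ↦ AA
    B ↦ C  (constrained at step 1)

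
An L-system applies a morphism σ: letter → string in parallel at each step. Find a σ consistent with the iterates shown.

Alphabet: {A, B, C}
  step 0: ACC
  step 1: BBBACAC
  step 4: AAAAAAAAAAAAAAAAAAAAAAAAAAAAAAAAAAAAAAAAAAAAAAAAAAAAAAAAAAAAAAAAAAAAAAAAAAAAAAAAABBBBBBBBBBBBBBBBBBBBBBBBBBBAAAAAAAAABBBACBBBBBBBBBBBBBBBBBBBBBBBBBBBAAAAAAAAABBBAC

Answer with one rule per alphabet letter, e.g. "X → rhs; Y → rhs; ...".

  step 0 ⇒ step 1: ACC ⇒ BBB·AC·AC
    A ↦ BBB
    C ↦ AC
    B ↦ AAA  (constrained at step 1)

A->BBB, B->AAA, C->AC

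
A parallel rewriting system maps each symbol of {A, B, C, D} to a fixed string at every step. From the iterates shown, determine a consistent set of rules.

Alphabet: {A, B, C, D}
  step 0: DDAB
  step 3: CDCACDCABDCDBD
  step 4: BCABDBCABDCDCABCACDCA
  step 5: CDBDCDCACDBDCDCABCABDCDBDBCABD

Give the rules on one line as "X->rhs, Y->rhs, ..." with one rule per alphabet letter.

A->D, B->CD, C->B, D->CA

  step 4 ⇒ step 5: BCABDBCABDCDCABCACDCA ⇒ CD·B·D·CD·CA·CD·B·D·CD·CA·B·CA·B·D·CD·B·D·B·CA·B·D
    A ↦ D
    B ↦ CD
    C ↦ B
    D ↦ CA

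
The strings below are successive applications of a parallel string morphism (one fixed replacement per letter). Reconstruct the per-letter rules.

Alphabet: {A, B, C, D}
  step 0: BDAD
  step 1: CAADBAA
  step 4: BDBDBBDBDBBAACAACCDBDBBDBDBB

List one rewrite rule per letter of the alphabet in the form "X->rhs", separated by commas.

A->DB, B->C, C->B, D->AA

  step 0 ⇒ step 1: BDAD ⇒ C·AA·DB·AA
    A ↦ DB
    B ↦ C
    D ↦ AA
    C ↦ B  (constrained at step 1)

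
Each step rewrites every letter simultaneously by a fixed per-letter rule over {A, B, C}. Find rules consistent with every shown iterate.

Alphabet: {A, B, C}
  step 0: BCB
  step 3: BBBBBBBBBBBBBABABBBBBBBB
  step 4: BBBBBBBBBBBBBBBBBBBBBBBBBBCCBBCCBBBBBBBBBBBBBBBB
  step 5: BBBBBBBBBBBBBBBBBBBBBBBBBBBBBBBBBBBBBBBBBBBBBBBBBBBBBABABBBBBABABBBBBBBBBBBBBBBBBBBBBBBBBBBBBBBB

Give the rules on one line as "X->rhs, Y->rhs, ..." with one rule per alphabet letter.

  step 4 ⇒ step 5: BBBBBBBBBBBBBBBBBBBBBBBBBBCCBBCCBBBBBBBBBBBBBBBB ⇒ BB·BB·BB·BB·BB·BB·BB·BB·BB·BB·BB·BB·BB·BB·BB·BB·BB·BB·BB·BB·BB·BB·BB·BB·BB·BB·BA·BA·BB·BB·BA·BA·BB·BB·BB·BB·BB·BB·BB·BB·BB·BB·BB·BB·BB·BB·BB·BB
    B ↦ BB
    C ↦ BA
  step 3 ⇒ step 4: BBBBBBBBBBBBBABABBBBBBBB ⇒ BB·BB·BB·BB·BB·BB·BB·BB·BB·BB·BB·BB·BB·CC·BB·CC·BB·BB·BB·BB·BB·BB·BB·BB
    A ↦ CC

A->CC, B->BB, C->BA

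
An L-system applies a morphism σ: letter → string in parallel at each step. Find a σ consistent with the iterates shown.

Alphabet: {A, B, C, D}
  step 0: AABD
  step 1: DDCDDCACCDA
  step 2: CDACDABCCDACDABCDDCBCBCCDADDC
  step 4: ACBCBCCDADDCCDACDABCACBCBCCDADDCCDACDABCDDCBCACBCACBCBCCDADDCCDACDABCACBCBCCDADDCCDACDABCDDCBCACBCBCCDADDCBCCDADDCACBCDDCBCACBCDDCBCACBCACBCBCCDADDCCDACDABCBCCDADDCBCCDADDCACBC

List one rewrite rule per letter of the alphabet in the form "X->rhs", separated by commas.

  step 1 ⇒ step 2: DDCDDCACCDA ⇒ CDA·CDA·BC·CDA·CDA·BC·DDC·BC·BC·CDA·DDC
    A ↦ DDC
    C ↦ BC
    D ↦ CDA
  step 0 ⇒ step 1: AABD ⇒ DDC·DDC·AC·CDA
    B ↦ AC

A->DDC, B->AC, C->BC, D->CDA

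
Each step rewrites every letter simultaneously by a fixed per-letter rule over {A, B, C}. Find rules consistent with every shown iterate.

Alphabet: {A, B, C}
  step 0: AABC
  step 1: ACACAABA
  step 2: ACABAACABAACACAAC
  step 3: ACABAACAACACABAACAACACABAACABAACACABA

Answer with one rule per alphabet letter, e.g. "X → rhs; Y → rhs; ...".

  step 2 ⇒ step 3: ACABAACABAACACAAC ⇒ AC·ABA·AC·A·AC·AC·ABA·AC·A·AC·AC·ABA·AC·ABA·AC·AC·ABA
    A ↦ AC
    B ↦ A
    C ↦ ABA

A->AC, B->A, C->ABA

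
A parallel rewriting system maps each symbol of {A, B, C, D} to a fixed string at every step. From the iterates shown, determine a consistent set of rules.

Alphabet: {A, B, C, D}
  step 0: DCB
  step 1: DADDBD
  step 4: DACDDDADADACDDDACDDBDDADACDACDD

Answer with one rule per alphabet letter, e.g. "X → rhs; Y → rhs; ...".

A->C, B->BD, C->DD, D->DA

  step 0 ⇒ step 1: DCB ⇒ DA·DD·BD
    B ↦ BD
    C ↦ DD
    D ↦ DA
    A ↦ C  (constrained at step 1)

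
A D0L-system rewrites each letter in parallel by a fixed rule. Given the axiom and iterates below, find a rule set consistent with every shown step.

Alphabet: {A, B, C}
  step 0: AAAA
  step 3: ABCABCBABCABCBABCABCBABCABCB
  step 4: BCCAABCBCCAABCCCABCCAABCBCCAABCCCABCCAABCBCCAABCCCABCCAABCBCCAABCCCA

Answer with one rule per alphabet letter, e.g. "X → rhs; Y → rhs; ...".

  step 3 ⇒ step 4: ABCABCBABCABCBABCABCBABCABCB ⇒ B·CCA·ABC·B·CCA·ABC·CCA·B·CCA·ABC·B·CCA·ABC·CCA·B·CCA·ABC·B·CCA·ABC·CCA·B·CCA·ABC·B·CCA·ABC·CCA
    A ↦ B
    B ↦ CCA
    C ↦ ABC

A->B, B->CCA, C->ABC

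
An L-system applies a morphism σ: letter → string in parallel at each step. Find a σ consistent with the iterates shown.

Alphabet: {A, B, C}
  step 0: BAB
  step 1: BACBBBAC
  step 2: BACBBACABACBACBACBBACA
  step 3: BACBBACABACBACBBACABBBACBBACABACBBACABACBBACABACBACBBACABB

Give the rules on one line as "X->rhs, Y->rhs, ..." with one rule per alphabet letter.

  step 2 ⇒ step 3: BACBBACABACBACBACBBACA ⇒ BAC·BB·ACA·BAC·BAC·BB·ACA·BB·BAC·BB·ACA·BAC·BB·ACA·BAC·BB·ACA·BAC·BAC·BB·ACA·BB
    A ↦ BB
    B ↦ BAC
    C ↦ ACA

A->BB, B->BAC, C->ACA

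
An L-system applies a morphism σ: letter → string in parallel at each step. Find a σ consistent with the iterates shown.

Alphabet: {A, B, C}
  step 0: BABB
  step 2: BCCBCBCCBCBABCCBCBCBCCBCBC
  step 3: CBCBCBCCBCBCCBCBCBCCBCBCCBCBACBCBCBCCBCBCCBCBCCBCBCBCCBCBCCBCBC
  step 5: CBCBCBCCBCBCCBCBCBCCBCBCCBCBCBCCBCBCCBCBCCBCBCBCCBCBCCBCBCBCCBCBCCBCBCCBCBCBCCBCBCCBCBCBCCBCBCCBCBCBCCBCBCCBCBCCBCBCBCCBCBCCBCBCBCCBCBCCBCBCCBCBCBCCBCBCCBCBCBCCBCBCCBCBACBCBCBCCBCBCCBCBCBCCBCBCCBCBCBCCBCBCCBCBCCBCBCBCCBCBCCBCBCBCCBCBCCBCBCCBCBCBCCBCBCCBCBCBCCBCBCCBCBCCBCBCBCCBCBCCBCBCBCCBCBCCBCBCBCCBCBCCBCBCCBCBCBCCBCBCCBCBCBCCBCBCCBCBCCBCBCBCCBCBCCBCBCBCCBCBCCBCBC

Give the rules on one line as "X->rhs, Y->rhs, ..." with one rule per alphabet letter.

  step 2 ⇒ step 3: BCCBCBCCBCBABCCBCBCBCCBCBC ⇒ CBC·BC·BC·CBC·BC·CBC·BC·BC·CBC·BC·CBC·BA·CBC·BC·BC·CBC·BC·CBC·BC·CBC·BC·BC·CBC·BC·CBC·BC
    A ↦ BA
    B ↦ CBC
    C ↦ BC

A->BA, B->CBC, C->BC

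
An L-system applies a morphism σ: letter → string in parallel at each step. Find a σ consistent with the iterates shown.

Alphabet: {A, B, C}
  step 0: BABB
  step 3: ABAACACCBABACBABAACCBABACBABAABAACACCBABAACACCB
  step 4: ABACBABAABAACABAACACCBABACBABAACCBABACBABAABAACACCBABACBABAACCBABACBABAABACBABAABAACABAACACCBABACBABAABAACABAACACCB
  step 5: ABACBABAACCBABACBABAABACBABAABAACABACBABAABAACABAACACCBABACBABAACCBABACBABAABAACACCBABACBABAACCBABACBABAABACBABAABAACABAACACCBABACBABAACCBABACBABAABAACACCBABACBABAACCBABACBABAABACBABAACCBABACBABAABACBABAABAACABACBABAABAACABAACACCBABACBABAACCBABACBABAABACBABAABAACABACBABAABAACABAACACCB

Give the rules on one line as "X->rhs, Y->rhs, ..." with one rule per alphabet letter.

A->ABA, B->CB, C->AC

  step 4 ⇒ step 5: ABACBABAABAACABAACACCBABACBABAACCBABACBABAABAACACCBABACBABAACCBABACBABAABACBABAABAACABAACACCBABACBABAABAACABAACACCB ⇒ ABA·CB·ABA·AC·CB·ABA·CB·ABA·ABA·CB·ABA·ABA·AC·ABA·CB·ABA·ABA·AC·ABA·AC·AC·CB·ABA·CB·ABA·AC·CB·ABA·CB·ABA·ABA·AC·AC·CB·ABA·CB·ABA·AC·CB·ABA·CB·ABA·ABA·CB·ABA·ABA·AC·ABA·AC·AC·CB·ABA·CB·ABA·AC·CB·ABA·CB·ABA·ABA·AC·AC·CB·ABA·CB·ABA·AC·CB·ABA·CB·ABA·ABA·CB·ABA·AC·CB·ABA·CB·ABA·ABA·CB·ABA·ABA·AC·ABA·CB·ABA·ABA·AC·ABA·AC·AC·CB·ABA·CB·ABA·AC·CB·ABA·CB·ABA·ABA·CB·ABA·ABA·AC·ABA·CB·ABA·ABA·AC·ABA·AC·AC·CB
    A ↦ ABA
    B ↦ CB
    C ↦ AC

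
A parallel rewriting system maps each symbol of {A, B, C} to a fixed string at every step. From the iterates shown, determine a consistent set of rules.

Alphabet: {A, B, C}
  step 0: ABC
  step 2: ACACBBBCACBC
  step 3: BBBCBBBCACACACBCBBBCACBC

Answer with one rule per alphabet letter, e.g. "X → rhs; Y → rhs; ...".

  step 2 ⇒ step 3: ACACBBBCACBC ⇒ BB·BC·BB·BC·AC·AC·AC·BC·BB·BC·AC·BC
    A ↦ BB
    B ↦ AC
    C ↦ BC

A->BB, B->AC, C->BC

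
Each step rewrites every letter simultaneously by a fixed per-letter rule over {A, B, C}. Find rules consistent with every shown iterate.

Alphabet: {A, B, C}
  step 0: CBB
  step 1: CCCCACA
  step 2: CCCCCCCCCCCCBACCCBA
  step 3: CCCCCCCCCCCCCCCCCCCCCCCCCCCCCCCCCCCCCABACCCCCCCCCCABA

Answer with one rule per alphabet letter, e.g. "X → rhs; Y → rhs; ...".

  step 2 ⇒ step 3: CCCCCCCCCCCCBACCCBA ⇒ CCC·CCC·CCC·CCC·CCC·CCC·CCC·CCC·CCC·CCC·CCC·CCC·CA·BA·CCC·CCC·CCC·CA·BA
    A ↦ BA
    B ↦ CA
    C ↦ CCC

A->BA, B->CA, C->CCC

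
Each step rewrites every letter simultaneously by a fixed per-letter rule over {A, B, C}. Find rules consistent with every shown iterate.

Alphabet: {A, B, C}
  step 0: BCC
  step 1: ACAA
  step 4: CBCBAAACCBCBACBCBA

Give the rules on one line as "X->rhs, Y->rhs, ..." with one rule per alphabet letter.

  step 0 ⇒ step 1: BCC ⇒ AC·A·A
    B ↦ AC
    C ↦ A
    A ↦ CB  (constrained at step 1)

A->CB, B->AC, C->A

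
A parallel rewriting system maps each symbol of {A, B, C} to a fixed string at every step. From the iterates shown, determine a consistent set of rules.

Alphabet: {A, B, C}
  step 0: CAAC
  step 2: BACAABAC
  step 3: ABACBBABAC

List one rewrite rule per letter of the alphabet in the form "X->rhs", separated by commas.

  step 2 ⇒ step 3: BACAABAC ⇒ A·B·AC·B·B·A·B·AC
    A ↦ B
    B ↦ A
    C ↦ AC

A->B, B->A, C->AC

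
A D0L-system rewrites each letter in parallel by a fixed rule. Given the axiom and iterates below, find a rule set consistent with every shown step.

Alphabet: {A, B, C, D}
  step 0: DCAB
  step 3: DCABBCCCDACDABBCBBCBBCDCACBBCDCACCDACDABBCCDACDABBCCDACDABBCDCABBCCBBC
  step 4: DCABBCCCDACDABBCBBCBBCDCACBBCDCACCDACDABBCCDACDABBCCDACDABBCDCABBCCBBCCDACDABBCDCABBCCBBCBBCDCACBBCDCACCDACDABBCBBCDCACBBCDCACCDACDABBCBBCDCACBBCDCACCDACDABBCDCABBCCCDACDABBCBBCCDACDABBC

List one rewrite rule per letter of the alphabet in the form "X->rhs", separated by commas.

A->C, B->CDA, C->BBC, D->DCA

  step 3 ⇒ step 4: DCABBCCCDACDABBCBBCBBCDCACBBCDCACCDACDABBCCDACDABBCCDACDABBCDCABBCCBBC ⇒ DCA·BBC·C·CDA·CDA·BBC·BBC·BBC·DCA·C·BBC·DCA·C·CDA·CDA·BBC·CDA·CDA·BBC·CDA·CDA·BBC·DCA·BBC·C·BBC·CDA·CDA·BBC·DCA·BBC·C·BBC·BBC·DCA·C·BBC·DCA·C·CDA·CDA·BBC·BBC·DCA·C·BBC·DCA·C·CDA·CDA·BBC·BBC·DCA·C·BBC·DCA·C·CDA·CDA·BBC·DCA·BBC·C·CDA·CDA·BBC·BBC·CDA·CDA·BBC
    A ↦ C
    B ↦ CDA
    C ↦ BBC
    D ↦ DCA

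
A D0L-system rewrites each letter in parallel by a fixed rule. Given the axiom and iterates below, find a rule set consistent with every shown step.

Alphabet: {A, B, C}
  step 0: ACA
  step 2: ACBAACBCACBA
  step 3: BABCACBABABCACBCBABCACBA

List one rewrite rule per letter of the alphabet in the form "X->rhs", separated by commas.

A->BA, B->AC, C->BC

  step 2 ⇒ step 3: ACBAACBCACBA ⇒ BA·BC·AC·BA·BA·BC·AC·BC·BA·BC·AC·BA
    A ↦ BA
    B ↦ AC
    C ↦ BC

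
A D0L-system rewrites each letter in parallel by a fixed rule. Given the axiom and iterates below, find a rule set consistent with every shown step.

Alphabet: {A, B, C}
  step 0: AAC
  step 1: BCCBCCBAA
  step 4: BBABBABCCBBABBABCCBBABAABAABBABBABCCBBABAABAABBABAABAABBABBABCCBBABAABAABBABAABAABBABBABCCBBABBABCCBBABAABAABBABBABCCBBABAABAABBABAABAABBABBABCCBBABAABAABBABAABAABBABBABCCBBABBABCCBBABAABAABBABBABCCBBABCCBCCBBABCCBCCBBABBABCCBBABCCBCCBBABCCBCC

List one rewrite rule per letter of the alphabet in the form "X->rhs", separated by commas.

A->BCC, B->BBA, C->BAA

  step 0 ⇒ step 1: AAC ⇒ BCC·BCC·BAA
    A ↦ BCC
    C ↦ BAA
    B ↦ BBA  (constrained at step 1)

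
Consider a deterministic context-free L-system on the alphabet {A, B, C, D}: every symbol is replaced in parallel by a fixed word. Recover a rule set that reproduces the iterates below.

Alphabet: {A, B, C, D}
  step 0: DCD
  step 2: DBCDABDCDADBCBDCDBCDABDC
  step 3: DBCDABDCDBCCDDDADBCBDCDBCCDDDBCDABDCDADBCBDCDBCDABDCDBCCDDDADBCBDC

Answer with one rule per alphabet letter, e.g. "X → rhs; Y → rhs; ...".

A->CDD, B->DA, C->BDC, D->DBC

  step 2 ⇒ step 3: DBCDABDCDADBCBDCDBCDABDC ⇒ DBC·DA·BDC·DBC·CDD·DA·DBC·BDC·DBC·CDD·DBC·DA·BDC·DA·DBC·BDC·DBC·DA·BDC·DBC·CDD·DA·DBC·BDC
    A ↦ CDD
    B ↦ DA
    C ↦ BDC
    D ↦ DBC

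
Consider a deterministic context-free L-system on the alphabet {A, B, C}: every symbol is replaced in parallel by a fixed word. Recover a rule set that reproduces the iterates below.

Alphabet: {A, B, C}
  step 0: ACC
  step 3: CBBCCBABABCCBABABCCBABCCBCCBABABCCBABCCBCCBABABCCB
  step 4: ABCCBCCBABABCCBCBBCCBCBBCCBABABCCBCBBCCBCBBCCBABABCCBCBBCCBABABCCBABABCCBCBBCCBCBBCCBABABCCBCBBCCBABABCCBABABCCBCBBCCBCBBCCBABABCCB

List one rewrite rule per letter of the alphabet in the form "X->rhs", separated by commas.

A->CBB, B->CCB, C->AB

  step 3 ⇒ step 4: CBBCCBABABCCBABABCCBABCCBCCBABABCCBABCCBCCBABABCCB ⇒ AB·CCB·CCB·AB·AB·CCB·CBB·CCB·CBB·CCB·AB·AB·CCB·CBB·CCB·CBB·CCB·AB·AB·CCB·CBB·CCB·AB·AB·CCB·AB·AB·CCB·CBB·CCB·CBB·CCB·AB·AB·CCB·CBB·CCB·AB·AB·CCB·AB·AB·CCB·CBB·CCB·CBB·CCB·AB·AB·CCB
    A ↦ CBB
    B ↦ CCB
    C ↦ AB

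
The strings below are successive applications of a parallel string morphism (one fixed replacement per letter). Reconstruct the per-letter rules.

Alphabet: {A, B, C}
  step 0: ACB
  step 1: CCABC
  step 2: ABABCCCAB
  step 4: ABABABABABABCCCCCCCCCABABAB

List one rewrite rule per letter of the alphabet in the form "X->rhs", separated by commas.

A->CC, B->C, C->AB

  step 1 ⇒ step 2: CCABC ⇒ AB·AB·CC·C·AB
    A ↦ CC
    B ↦ C
    C ↦ AB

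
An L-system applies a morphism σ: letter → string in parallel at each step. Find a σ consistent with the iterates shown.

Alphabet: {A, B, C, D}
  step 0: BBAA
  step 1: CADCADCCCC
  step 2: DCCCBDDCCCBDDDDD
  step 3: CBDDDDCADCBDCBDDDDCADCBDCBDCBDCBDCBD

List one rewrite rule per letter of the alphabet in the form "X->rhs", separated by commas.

A->CC, B->CAD, C->D, D->CBD

  step 2 ⇒ step 3: DCCCBDDCCCBDDDDD ⇒ CBD·D·D·D·CAD·CBD·CBD·D·D·D·CAD·CBD·CBD·CBD·CBD·CBD
    B ↦ CAD
    C ↦ D
    D ↦ CBD
  step 0 ⇒ step 1: BBAA ⇒ CAD·CAD·CC·CC
    A ↦ CC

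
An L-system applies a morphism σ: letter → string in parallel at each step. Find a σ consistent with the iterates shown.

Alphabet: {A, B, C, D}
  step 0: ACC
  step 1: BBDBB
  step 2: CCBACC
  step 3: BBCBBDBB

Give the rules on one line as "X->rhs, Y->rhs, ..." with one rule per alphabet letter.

A->BBD, B->C, C->B, D->BA

  step 2 ⇒ step 3: CCBACC ⇒ B·B·C·BBD·B·B
    A ↦ BBD
    B ↦ C
    C ↦ B
  step 1 ⇒ step 2: BBDBB ⇒ C·C·BA·C·C
    D ↦ BA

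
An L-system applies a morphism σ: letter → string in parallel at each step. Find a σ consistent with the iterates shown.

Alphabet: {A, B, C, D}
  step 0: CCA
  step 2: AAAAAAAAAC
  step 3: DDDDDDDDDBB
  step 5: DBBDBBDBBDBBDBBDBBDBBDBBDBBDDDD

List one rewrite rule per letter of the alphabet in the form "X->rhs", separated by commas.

  step 2 ⇒ step 3: AAAAAAAAAC ⇒ D·D·D·D·D·D·D·D·D·BB
    A ↦ D
    C ↦ BB
    B ↦ AA  (constrained at step 3)
    D ↦ AC  (constrained at step 3)

A->D, B->AA, C->BB, D->AC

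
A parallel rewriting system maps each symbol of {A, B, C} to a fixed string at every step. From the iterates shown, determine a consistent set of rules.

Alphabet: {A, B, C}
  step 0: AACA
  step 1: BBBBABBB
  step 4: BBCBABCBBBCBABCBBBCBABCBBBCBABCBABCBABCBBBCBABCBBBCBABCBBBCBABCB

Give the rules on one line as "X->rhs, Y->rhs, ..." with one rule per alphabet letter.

  step 0 ⇒ step 1: AACA ⇒ BB·BB·AB·BB
    A ↦ BB
    C ↦ AB
    B ↦ CB  (constrained at step 1)

A->BB, B->CB, C->AB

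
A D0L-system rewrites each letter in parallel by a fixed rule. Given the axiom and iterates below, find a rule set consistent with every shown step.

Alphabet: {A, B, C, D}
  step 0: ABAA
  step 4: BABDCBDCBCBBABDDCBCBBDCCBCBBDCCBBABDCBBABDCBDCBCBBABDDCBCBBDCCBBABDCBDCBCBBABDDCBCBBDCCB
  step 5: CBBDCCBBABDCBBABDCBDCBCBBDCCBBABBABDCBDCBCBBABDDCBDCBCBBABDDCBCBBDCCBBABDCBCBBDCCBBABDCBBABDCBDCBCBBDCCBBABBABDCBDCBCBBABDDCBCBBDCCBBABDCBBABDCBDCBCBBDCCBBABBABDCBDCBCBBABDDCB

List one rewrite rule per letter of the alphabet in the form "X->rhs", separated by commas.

  step 4 ⇒ step 5: BABDCBDCBCBBABDDCBCBBDCCBCBBDCCBBABDCBBABDCBDCBCBBABDDCBCBBDCCBBABDCBDCBCBBABDDCBCBBDCCB ⇒ CB·BDC·CB·BAB·D·CB·BAB·D·CB·D·CB·CB·BDC·CB·BAB·BAB·D·CB·D·CB·CB·BAB·D·D·CB·D·CB·CB·BAB·D·D·CB·CB·BDC·CB·BAB·D·CB·CB·BDC·CB·BAB·D·CB·BAB·D·CB·D·CB·CB·BDC·CB·BAB·BAB·D·CB·D·CB·CB·BAB·D·D·CB·CB·BDC·CB·BAB·D·CB·BAB·D·CB·D·CB·CB·BDC·CB·BAB·BAB·D·CB·D·CB·CB·BAB·D·D·CB
    A ↦ BDC
    B ↦ CB
    C ↦ D
    D ↦ BAB

A->BDC, B->CB, C->D, D->BAB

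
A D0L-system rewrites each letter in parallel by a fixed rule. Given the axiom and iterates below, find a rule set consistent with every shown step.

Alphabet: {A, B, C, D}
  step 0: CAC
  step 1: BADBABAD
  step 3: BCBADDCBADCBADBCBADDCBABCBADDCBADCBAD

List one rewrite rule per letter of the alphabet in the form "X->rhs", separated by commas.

A->BA, B->DC, C->BAD, D->BC

  step 0 ⇒ step 1: CAC ⇒ BAD·BA·BAD
    A ↦ BA
    C ↦ BAD
    B ↦ DC  (constrained at step 1)
    D ↦ BC  (constrained at step 1)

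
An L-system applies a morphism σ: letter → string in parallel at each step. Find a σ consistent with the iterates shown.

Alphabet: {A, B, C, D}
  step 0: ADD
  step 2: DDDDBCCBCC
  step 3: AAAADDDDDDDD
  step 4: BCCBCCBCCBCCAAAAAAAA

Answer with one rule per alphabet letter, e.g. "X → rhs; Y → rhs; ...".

A->BCC, B->DD, C->D, D->A

  step 3 ⇒ step 4: AAAADDDDDDDD ⇒ BCC·BCC·BCC·BCC·A·A·A·A·A·A·A·A
    A ↦ BCC
    D ↦ A
  step 2 ⇒ step 3: DDDDBCCBCC ⇒ A·A·A·A·DD·D·D·DD·D·D
    B ↦ DD
  step 2 ⇒ step 3: DDDDBCCBCC ⇒ A·A·A·A·DD·D·D·DD·D·D
    C ↦ D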